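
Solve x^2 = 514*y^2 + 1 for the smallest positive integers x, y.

First expand sqrt(514) as a continued fraction. With x_i = (sqrt(514) + m_i)/d_i and (m_0, d_0) = (0, 1): a_0 = floor(sqrt(514)) = 22, since 22^2 = 484 <= 514 < 529 = 23^2.
Iterate m_{i+1} = d_i*a_i - m_i, d_{i+1} = (514 - m_{i+1}^2)/d_i, a_{i+1} = floor((a_0 + m_{i+1})/d_{i+1}):
  m_1 = 1*22 - 0 = 22, d_1 = (514 - 22^2)/1 = 30/1 = 30, a_1 = floor((22 + 22)/30) = 1.
  m_2 = 30*1 - 22 = 8, d_2 = (514 - 8^2)/30 = 450/30 = 15, a_2 = floor((22 + 8)/15) = 2.
  m_3 = 15*2 - 8 = 22, d_3 = (514 - 22^2)/15 = 30/15 = 2, a_3 = floor((22 + 22)/2) = 22.
  m_4 = 2*22 - 22 = 22, d_4 = (514 - 22^2)/2 = 30/2 = 15, a_4 = floor((22 + 22)/15) = 2.
  m_5 = 15*2 - 22 = 8, d_5 = (514 - 8^2)/15 = 450/15 = 30, a_5 = floor((22 + 8)/30) = 1.
  m_6 = 30*1 - 8 = 22, d_6 = (514 - 22^2)/30 = 30/30 = 1, a_6 = floor((22 + 22)/1) = 44.
  m_7 = 1*44 - 22 = 22, d_7 = (514 - 22^2)/1 = 30/1 = 30: (m_7, d_7) = (m_1, d_1) = (22, 30), so from here the quotients repeat a_1, ..., a_6; the period length is 6.
So sqrt(514) = [22; (1, 2, 22, 2, 1, 44)] with period length k = 6.
k is even, so the fundamental solution of x^2 - 514y^2 = 1 is (p_{k-1}, q_{k-1}) = (p_5, q_5); compute convergents through index 5.
Convergents (p_i = a_i*p_{i-1} + p_{i-2}, q_i = a_i*q_{i-1} + q_{i-2} with p_{-2}=0, p_{-1}=1, q_{-2}=1, q_{-1}=0):
  i=0: a_0=22, p_0 = 22*1 + 0 = 22, q_0 = 22*0 + 1 = 1.
  i=1: a_1=1, p_1 = 1*22 + 1 = 23, q_1 = 1*1 + 0 = 1.
  i=2: a_2=2, p_2 = 2*23 + 22 = 68, q_2 = 2*1 + 1 = 3.
  i=3: a_3=22, p_3 = 22*68 + 23 = 1519, q_3 = 22*3 + 1 = 67.
  i=4: a_4=2, p_4 = 2*1519 + 68 = 3106, q_4 = 2*67 + 3 = 137.
  i=5: a_5=1, p_5 = 1*3106 + 1519 = 4625, q_5 = 1*137 + 67 = 204.
Check: 4625^2 - 514*204^2 = 21390625 - 21390624 = 1, so (x, y) = (4625, 204) solves the equation, and by the theorem it is the least positive solution.

(x, y) = (4625, 204)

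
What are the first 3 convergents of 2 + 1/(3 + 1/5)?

Using the convergent recurrence p_i = a_i*p_{i-1} + p_{i-2}, q_i = a_i*q_{i-1} + q_{i-2} with p_{-2}=0, p_{-1}=1, q_{-2}=1, q_{-1}=0:
  i=0: a_0=2, p_0 = 2*1 + 0 = 2, q_0 = 2*0 + 1 = 1.
  i=1: a_1=3, p_1 = 3*2 + 1 = 7, q_1 = 3*1 + 0 = 3.
  i=2: a_2=5, p_2 = 5*7 + 2 = 37, q_2 = 5*3 + 1 = 16.

2/1, 7/3, 37/16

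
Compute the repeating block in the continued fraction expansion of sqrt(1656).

Write x_i = (sqrt(1656) + m_i)/d_i with (m_0, d_0) = (0, 1). a_0 = floor(sqrt(1656)) = 40, since 40^2 = 1600 <= 1656 < 1681 = 41^2.
Iterate m_{i+1} = d_i*a_i - m_i, d_{i+1} = (1656 - m_{i+1}^2)/d_i, a_{i+1} = floor((a_0 + m_{i+1})/d_{i+1}):
  m_1 = 1*40 - 0 = 40, d_1 = (1656 - 40^2)/1 = 56/1 = 56, a_1 = floor((40 + 40)/56) = 1.
  m_2 = 56*1 - 40 = 16, d_2 = (1656 - 16^2)/56 = 1400/56 = 25, a_2 = floor((40 + 16)/25) = 2.
  m_3 = 25*2 - 16 = 34, d_3 = (1656 - 34^2)/25 = 500/25 = 20, a_3 = floor((40 + 34)/20) = 3.
  m_4 = 20*3 - 34 = 26, d_4 = (1656 - 26^2)/20 = 980/20 = 49, a_4 = floor((40 + 26)/49) = 1.
  m_5 = 49*1 - 26 = 23, d_5 = (1656 - 23^2)/49 = 1127/49 = 23, a_5 = floor((40 + 23)/23) = 2.
  m_6 = 23*2 - 23 = 23, d_6 = (1656 - 23^2)/23 = 1127/23 = 49, a_6 = floor((40 + 23)/49) = 1.
  m_7 = 49*1 - 23 = 26, d_7 = (1656 - 26^2)/49 = 980/49 = 20, a_7 = floor((40 + 26)/20) = 3.
  m_8 = 20*3 - 26 = 34, d_8 = (1656 - 34^2)/20 = 500/20 = 25, a_8 = floor((40 + 34)/25) = 2.
  m_9 = 25*2 - 34 = 16, d_9 = (1656 - 16^2)/25 = 1400/25 = 56, a_9 = floor((40 + 16)/56) = 1.
  m_10 = 56*1 - 16 = 40, d_10 = (1656 - 40^2)/56 = 56/56 = 1, a_10 = floor((40 + 40)/1) = 80.
  m_11 = 1*80 - 40 = 40, d_11 = (1656 - 40^2)/1 = 56/1 = 56: (m_11, d_11) = (m_1, d_1) = (40, 56), so from here the quotients repeat a_1, ..., a_10; the period length is 10.
Hence the expansion of sqrt(1656) is a_0 = 40 followed by the repeating block 1, 2, 3, 1, 2, 1, 3, 2, 1, 80 (period 10).

[40; (1, 2, 3, 1, 2, 1, 3, 2, 1, 80)]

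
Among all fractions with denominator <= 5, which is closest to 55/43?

Expand x = 55/43 as a continued fraction with the Euclidean algorithm:
  55 = 1*43 + 12, so a_0 = 1.
  43 = 3*12 + 7, so a_1 = 3.
  12 = 1*7 + 5, so a_2 = 1.
  7 = 1*5 + 2, so a_3 = 1.
  5 = 2*2 + 1, so a_4 = 2.
  2 = 2*1 + 0, so a_5 = 2.
so x = [1; 3, 1, 1, 2, 2].
Convergents (p_i = a_i*p_{i-1} + p_{i-2}, q_i = a_i*q_{i-1} + q_{i-2} with p_{-2}=0, p_{-1}=1, q_{-2}=1, q_{-1}=0), until the denominator exceeds 5:
  i=0: a_0=1, p_0 = 1*1 + 0 = 1, q_0 = 1*0 + 1 = 1.
  i=1: a_1=3, p_1 = 3*1 + 1 = 4, q_1 = 3*1 + 0 = 3.
  i=2: a_2=1, p_2 = 1*4 + 1 = 5, q_2 = 1*3 + 1 = 4.
  i=3: a_3=1, p_3 = 1*5 + 4 = 9, q_3 = 1*4 + 3 = 7.
q_3 = 7 > 5, so the last convergent with denominator <= 5 is p_2/q_2 = 5/4.
The closest fraction with denominator <= 5 is either p_2/q_2 or the intermediate fraction (k*p_2 + p_1)/(k*q_2 + q_1) with the largest k >= 1 whose denominator stays <= 5; these approach x as k grows, and every other convergent or intermediate fraction in range is farther away.
Largest k: floor((5 - q_1)/q_2) = floor((5 - 3)/4) = 0.
Since k = 0, no intermediate fraction beyond p_2/q_2 has denominator <= 5, so the convergent 5/4 is the closest (its error is |55*4 - 5*43|/(43*4) = 5/172).

5/4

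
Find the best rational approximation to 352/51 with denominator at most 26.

Expand x = 352/51 as a continued fraction with the Euclidean algorithm:
  352 = 6*51 + 46, so a_0 = 6.
  51 = 1*46 + 5, so a_1 = 1.
  46 = 9*5 + 1, so a_2 = 9.
  5 = 5*1 + 0, so a_3 = 5.
so x = [6; 1, 9, 5].
Convergents (p_i = a_i*p_{i-1} + p_{i-2}, q_i = a_i*q_{i-1} + q_{i-2} with p_{-2}=0, p_{-1}=1, q_{-2}=1, q_{-1}=0), until the denominator exceeds 26:
  i=0: a_0=6, p_0 = 6*1 + 0 = 6, q_0 = 6*0 + 1 = 1.
  i=1: a_1=1, p_1 = 1*6 + 1 = 7, q_1 = 1*1 + 0 = 1.
  i=2: a_2=9, p_2 = 9*7 + 6 = 69, q_2 = 9*1 + 1 = 10.
  i=3: a_3=5, p_3 = 5*69 + 7 = 352, q_3 = 5*10 + 1 = 51.
q_3 = 51 > 26, so the last convergent with denominator <= 26 is p_2/q_2 = 69/10.
The closest fraction with denominator <= 26 is either p_2/q_2 or the intermediate fraction (k*p_2 + p_1)/(k*q_2 + q_1) with the largest k >= 1 whose denominator stays <= 26; these approach x as k grows, and every other convergent or intermediate fraction in range is farther away.
Largest k: floor((26 - q_1)/q_2) = floor((26 - 1)/10) = 2.
That gives (2*69 + 7)/(2*10 + 1) = 145/21.
Compare the errors: |x - 69/10| = |352*10 - 69*51|/(51*10) = 1/510, and |x - 145/21| = |352*21 - 145*51|/(51*21) = 3/1071.
Cross-multiplying, 1*1071 = 1071 < 1530 = 3*510, so 1/510 is smaller: the convergent 69/10 is closer to x than 145/21.

69/10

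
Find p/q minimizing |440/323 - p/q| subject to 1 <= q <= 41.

49/36

Expand x = 440/323 as a continued fraction with the Euclidean algorithm:
  440 = 1*323 + 117, so a_0 = 1.
  323 = 2*117 + 89, so a_1 = 2.
  117 = 1*89 + 28, so a_2 = 1.
  89 = 3*28 + 5, so a_3 = 3.
  28 = 5*5 + 3, so a_4 = 5.
  5 = 1*3 + 2, so a_5 = 1.
  3 = 1*2 + 1, so a_6 = 1.
  2 = 2*1 + 0, so a_7 = 2.
so x = [1; 2, 1, 3, 5, 1, 1, 2].
Convergents (p_i = a_i*p_{i-1} + p_{i-2}, q_i = a_i*q_{i-1} + q_{i-2} with p_{-2}=0, p_{-1}=1, q_{-2}=1, q_{-1}=0), until the denominator exceeds 41:
  i=0: a_0=1, p_0 = 1*1 + 0 = 1, q_0 = 1*0 + 1 = 1.
  i=1: a_1=2, p_1 = 2*1 + 1 = 3, q_1 = 2*1 + 0 = 2.
  i=2: a_2=1, p_2 = 1*3 + 1 = 4, q_2 = 1*2 + 1 = 3.
  i=3: a_3=3, p_3 = 3*4 + 3 = 15, q_3 = 3*3 + 2 = 11.
  i=4: a_4=5, p_4 = 5*15 + 4 = 79, q_4 = 5*11 + 3 = 58.
q_4 = 58 > 41, so the last convergent with denominator <= 41 is p_3/q_3 = 15/11.
The closest fraction with denominator <= 41 is either p_3/q_3 or the intermediate fraction (k*p_3 + p_2)/(k*q_3 + q_2) with the largest k >= 1 whose denominator stays <= 41; these approach x as k grows, and every other convergent or intermediate fraction in range is farther away.
Largest k: floor((41 - q_2)/q_3) = floor((41 - 3)/11) = 3.
That gives (3*15 + 4)/(3*11 + 3) = 49/36.
Compare the errors: |x - 15/11| = |440*11 - 15*323|/(323*11) = 5/3553, and |x - 49/36| = |440*36 - 49*323|/(323*36) = 13/11628.
Cross-multiplying, 13*3553 = 46189 < 58140 = 5*11628, so 13/11628 is smaller: the intermediate fraction 49/36 is closer to x than 15/11.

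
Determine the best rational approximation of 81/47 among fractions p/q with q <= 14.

19/11

Expand x = 81/47 as a continued fraction with the Euclidean algorithm:
  81 = 1*47 + 34, so a_0 = 1.
  47 = 1*34 + 13, so a_1 = 1.
  34 = 2*13 + 8, so a_2 = 2.
  13 = 1*8 + 5, so a_3 = 1.
  8 = 1*5 + 3, so a_4 = 1.
  5 = 1*3 + 2, so a_5 = 1.
  3 = 1*2 + 1, so a_6 = 1.
  2 = 2*1 + 0, so a_7 = 2.
so x = [1; 1, 2, 1, 1, 1, 1, 2].
Convergents (p_i = a_i*p_{i-1} + p_{i-2}, q_i = a_i*q_{i-1} + q_{i-2} with p_{-2}=0, p_{-1}=1, q_{-2}=1, q_{-1}=0), until the denominator exceeds 14:
  i=0: a_0=1, p_0 = 1*1 + 0 = 1, q_0 = 1*0 + 1 = 1.
  i=1: a_1=1, p_1 = 1*1 + 1 = 2, q_1 = 1*1 + 0 = 1.
  i=2: a_2=2, p_2 = 2*2 + 1 = 5, q_2 = 2*1 + 1 = 3.
  i=3: a_3=1, p_3 = 1*5 + 2 = 7, q_3 = 1*3 + 1 = 4.
  i=4: a_4=1, p_4 = 1*7 + 5 = 12, q_4 = 1*4 + 3 = 7.
  i=5: a_5=1, p_5 = 1*12 + 7 = 19, q_5 = 1*7 + 4 = 11.
  i=6: a_6=1, p_6 = 1*19 + 12 = 31, q_6 = 1*11 + 7 = 18.
q_6 = 18 > 14, so the last convergent with denominator <= 14 is p_5/q_5 = 19/11.
The closest fraction with denominator <= 14 is either p_5/q_5 or the intermediate fraction (k*p_5 + p_4)/(k*q_5 + q_4) with the largest k >= 1 whose denominator stays <= 14; these approach x as k grows, and every other convergent or intermediate fraction in range is farther away.
Largest k: floor((14 - q_4)/q_5) = floor((14 - 7)/11) = 0.
Since k = 0, no intermediate fraction beyond p_5/q_5 has denominator <= 14, so the convergent 19/11 is the closest (its error is |81*11 - 19*47|/(47*11) = 2/517).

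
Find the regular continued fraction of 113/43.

[2; 1, 1, 1, 2, 5]

Run the Euclidean algorithm on 113 and 43; the successive quotients are the partial quotients a_0, a_1, ... (each step inverts the fractional part left over by the previous one):
  113 = 2*43 + 27, so a_0 = 2.
  43 = 1*27 + 16, so a_1 = 1.
  27 = 1*16 + 11, so a_2 = 1.
  16 = 1*11 + 5, so a_3 = 1.
  11 = 2*5 + 1, so a_4 = 2.
  5 = 5*1 + 0, so a_5 = 5.
The remainder reaches 0 after 6 divisions, so the expansion has 6 partial quotients, read off in order.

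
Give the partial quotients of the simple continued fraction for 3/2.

Run the Euclidean algorithm on 3 and 2; the successive quotients are the partial quotients a_0, a_1, ... (each step inverts the fractional part left over by the previous one):
  3 = 1*2 + 1, so a_0 = 1.
  2 = 2*1 + 0, so a_1 = 2.
The remainder reaches 0 after 2 divisions, so the expansion has 2 partial quotients, read off in order.

[1; 2]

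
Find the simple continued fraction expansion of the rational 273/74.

Run the Euclidean algorithm on 273 and 74; the successive quotients are the partial quotients a_0, a_1, ... (each step inverts the fractional part left over by the previous one):
  273 = 3*74 + 51, so a_0 = 3.
  74 = 1*51 + 23, so a_1 = 1.
  51 = 2*23 + 5, so a_2 = 2.
  23 = 4*5 + 3, so a_3 = 4.
  5 = 1*3 + 2, so a_4 = 1.
  3 = 1*2 + 1, so a_5 = 1.
  2 = 2*1 + 0, so a_6 = 2.
The remainder reaches 0 after 7 divisions, so the expansion has 7 partial quotients, read off in order.

[3; 1, 2, 4, 1, 1, 2]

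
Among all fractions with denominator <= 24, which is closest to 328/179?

11/6

Expand x = 328/179 as a continued fraction with the Euclidean algorithm:
  328 = 1*179 + 149, so a_0 = 1.
  179 = 1*149 + 30, so a_1 = 1.
  149 = 4*30 + 29, so a_2 = 4.
  30 = 1*29 + 1, so a_3 = 1.
  29 = 29*1 + 0, so a_4 = 29.
so x = [1; 1, 4, 1, 29].
Convergents (p_i = a_i*p_{i-1} + p_{i-2}, q_i = a_i*q_{i-1} + q_{i-2} with p_{-2}=0, p_{-1}=1, q_{-2}=1, q_{-1}=0), until the denominator exceeds 24:
  i=0: a_0=1, p_0 = 1*1 + 0 = 1, q_0 = 1*0 + 1 = 1.
  i=1: a_1=1, p_1 = 1*1 + 1 = 2, q_1 = 1*1 + 0 = 1.
  i=2: a_2=4, p_2 = 4*2 + 1 = 9, q_2 = 4*1 + 1 = 5.
  i=3: a_3=1, p_3 = 1*9 + 2 = 11, q_3 = 1*5 + 1 = 6.
  i=4: a_4=29, p_4 = 29*11 + 9 = 328, q_4 = 29*6 + 5 = 179.
q_4 = 179 > 24, so the last convergent with denominator <= 24 is p_3/q_3 = 11/6.
The closest fraction with denominator <= 24 is either p_3/q_3 or the intermediate fraction (k*p_3 + p_2)/(k*q_3 + q_2) with the largest k >= 1 whose denominator stays <= 24; these approach x as k grows, and every other convergent or intermediate fraction in range is farther away.
Largest k: floor((24 - q_2)/q_3) = floor((24 - 5)/6) = 3.
That gives (3*11 + 9)/(3*6 + 5) = 42/23.
Compare the errors: |x - 11/6| = |328*6 - 11*179|/(179*6) = 1/1074, and |x - 42/23| = |328*23 - 42*179|/(179*23) = 26/4117.
Cross-multiplying, 1*4117 = 4117 < 27924 = 26*1074, so 1/1074 is smaller: the convergent 11/6 is closer to x than 42/23.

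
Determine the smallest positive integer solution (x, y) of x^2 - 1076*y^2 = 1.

First expand sqrt(1076) as a continued fraction. With x_i = (sqrt(1076) + m_i)/d_i and (m_0, d_0) = (0, 1): a_0 = floor(sqrt(1076)) = 32, since 32^2 = 1024 <= 1076 < 1089 = 33^2.
Iterate m_{i+1} = d_i*a_i - m_i, d_{i+1} = (1076 - m_{i+1}^2)/d_i, a_{i+1} = floor((a_0 + m_{i+1})/d_{i+1}):
  m_1 = 1*32 - 0 = 32, d_1 = (1076 - 32^2)/1 = 52/1 = 52, a_1 = floor((32 + 32)/52) = 1.
  m_2 = 52*1 - 32 = 20, d_2 = (1076 - 20^2)/52 = 676/52 = 13, a_2 = floor((32 + 20)/13) = 4.
  m_3 = 13*4 - 20 = 32, d_3 = (1076 - 32^2)/13 = 52/13 = 4, a_3 = floor((32 + 32)/4) = 16.
  m_4 = 4*16 - 32 = 32, d_4 = (1076 - 32^2)/4 = 52/4 = 13, a_4 = floor((32 + 32)/13) = 4.
  m_5 = 13*4 - 32 = 20, d_5 = (1076 - 20^2)/13 = 676/13 = 52, a_5 = floor((32 + 20)/52) = 1.
  m_6 = 52*1 - 20 = 32, d_6 = (1076 - 32^2)/52 = 52/52 = 1, a_6 = floor((32 + 32)/1) = 64.
  m_7 = 1*64 - 32 = 32, d_7 = (1076 - 32^2)/1 = 52/1 = 52: (m_7, d_7) = (m_1, d_1) = (32, 52), so from here the quotients repeat a_1, ..., a_6; the period length is 6.
So sqrt(1076) = [32; (1, 4, 16, 4, 1, 64)] with period length k = 6.
k is even, so the fundamental solution of x^2 - 1076y^2 = 1 is (p_{k-1}, q_{k-1}) = (p_5, q_5); compute convergents through index 5.
Convergents (p_i = a_i*p_{i-1} + p_{i-2}, q_i = a_i*q_{i-1} + q_{i-2} with p_{-2}=0, p_{-1}=1, q_{-2}=1, q_{-1}=0):
  i=0: a_0=32, p_0 = 32*1 + 0 = 32, q_0 = 32*0 + 1 = 1.
  i=1: a_1=1, p_1 = 1*32 + 1 = 33, q_1 = 1*1 + 0 = 1.
  i=2: a_2=4, p_2 = 4*33 + 32 = 164, q_2 = 4*1 + 1 = 5.
  i=3: a_3=16, p_3 = 16*164 + 33 = 2657, q_3 = 16*5 + 1 = 81.
  i=4: a_4=4, p_4 = 4*2657 + 164 = 10792, q_4 = 4*81 + 5 = 329.
  i=5: a_5=1, p_5 = 1*10792 + 2657 = 13449, q_5 = 1*329 + 81 = 410.
Check: 13449^2 - 1076*410^2 = 180875601 - 180875600 = 1, so (x, y) = (13449, 410) solves the equation, and by the theorem it is the least positive solution.

(x, y) = (13449, 410)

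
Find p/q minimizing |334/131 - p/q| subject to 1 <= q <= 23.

51/20

Expand x = 334/131 as a continued fraction with the Euclidean algorithm:
  334 = 2*131 + 72, so a_0 = 2.
  131 = 1*72 + 59, so a_1 = 1.
  72 = 1*59 + 13, so a_2 = 1.
  59 = 4*13 + 7, so a_3 = 4.
  13 = 1*7 + 6, so a_4 = 1.
  7 = 1*6 + 1, so a_5 = 1.
  6 = 6*1 + 0, so a_6 = 6.
so x = [2; 1, 1, 4, 1, 1, 6].
Convergents (p_i = a_i*p_{i-1} + p_{i-2}, q_i = a_i*q_{i-1} + q_{i-2} with p_{-2}=0, p_{-1}=1, q_{-2}=1, q_{-1}=0), until the denominator exceeds 23:
  i=0: a_0=2, p_0 = 2*1 + 0 = 2, q_0 = 2*0 + 1 = 1.
  i=1: a_1=1, p_1 = 1*2 + 1 = 3, q_1 = 1*1 + 0 = 1.
  i=2: a_2=1, p_2 = 1*3 + 2 = 5, q_2 = 1*1 + 1 = 2.
  i=3: a_3=4, p_3 = 4*5 + 3 = 23, q_3 = 4*2 + 1 = 9.
  i=4: a_4=1, p_4 = 1*23 + 5 = 28, q_4 = 1*9 + 2 = 11.
  i=5: a_5=1, p_5 = 1*28 + 23 = 51, q_5 = 1*11 + 9 = 20.
  i=6: a_6=6, p_6 = 6*51 + 28 = 334, q_6 = 6*20 + 11 = 131.
q_6 = 131 > 23, so the last convergent with denominator <= 23 is p_5/q_5 = 51/20.
The closest fraction with denominator <= 23 is either p_5/q_5 or the intermediate fraction (k*p_5 + p_4)/(k*q_5 + q_4) with the largest k >= 1 whose denominator stays <= 23; these approach x as k grows, and every other convergent or intermediate fraction in range is farther away.
Largest k: floor((23 - q_4)/q_5) = floor((23 - 11)/20) = 0.
Since k = 0, no intermediate fraction beyond p_5/q_5 has denominator <= 23, so the convergent 51/20 is the closest (its error is |334*20 - 51*131|/(131*20) = 1/2620).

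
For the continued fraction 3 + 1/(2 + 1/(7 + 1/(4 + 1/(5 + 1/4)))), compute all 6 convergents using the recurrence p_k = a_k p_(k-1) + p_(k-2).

Using the convergent recurrence p_i = a_i*p_{i-1} + p_{i-2}, q_i = a_i*q_{i-1} + q_{i-2} with p_{-2}=0, p_{-1}=1, q_{-2}=1, q_{-1}=0:
  i=0: a_0=3, p_0 = 3*1 + 0 = 3, q_0 = 3*0 + 1 = 1.
  i=1: a_1=2, p_1 = 2*3 + 1 = 7, q_1 = 2*1 + 0 = 2.
  i=2: a_2=7, p_2 = 7*7 + 3 = 52, q_2 = 7*2 + 1 = 15.
  i=3: a_3=4, p_3 = 4*52 + 7 = 215, q_3 = 4*15 + 2 = 62.
  i=4: a_4=5, p_4 = 5*215 + 52 = 1127, q_4 = 5*62 + 15 = 325.
  i=5: a_5=4, p_5 = 4*1127 + 215 = 4723, q_5 = 4*325 + 62 = 1362.

3/1, 7/2, 52/15, 215/62, 1127/325, 4723/1362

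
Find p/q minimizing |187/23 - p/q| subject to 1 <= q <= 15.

122/15

Expand x = 187/23 as a continued fraction with the Euclidean algorithm:
  187 = 8*23 + 3, so a_0 = 8.
  23 = 7*3 + 2, so a_1 = 7.
  3 = 1*2 + 1, so a_2 = 1.
  2 = 2*1 + 0, so a_3 = 2.
so x = [8; 7, 1, 2].
Convergents (p_i = a_i*p_{i-1} + p_{i-2}, q_i = a_i*q_{i-1} + q_{i-2} with p_{-2}=0, p_{-1}=1, q_{-2}=1, q_{-1}=0), until the denominator exceeds 15:
  i=0: a_0=8, p_0 = 8*1 + 0 = 8, q_0 = 8*0 + 1 = 1.
  i=1: a_1=7, p_1 = 7*8 + 1 = 57, q_1 = 7*1 + 0 = 7.
  i=2: a_2=1, p_2 = 1*57 + 8 = 65, q_2 = 1*7 + 1 = 8.
  i=3: a_3=2, p_3 = 2*65 + 57 = 187, q_3 = 2*8 + 7 = 23.
q_3 = 23 > 15, so the last convergent with denominator <= 15 is p_2/q_2 = 65/8.
The closest fraction with denominator <= 15 is either p_2/q_2 or the intermediate fraction (k*p_2 + p_1)/(k*q_2 + q_1) with the largest k >= 1 whose denominator stays <= 15; these approach x as k grows, and every other convergent or intermediate fraction in range is farther away.
Largest k: floor((15 - q_1)/q_2) = floor((15 - 7)/8) = 1.
That gives (1*65 + 57)/(1*8 + 7) = 122/15.
Compare the errors: |x - 65/8| = |187*8 - 65*23|/(23*8) = 1/184, and |x - 122/15| = |187*15 - 122*23|/(23*15) = 1/345.
Cross-multiplying, 1*184 = 184 < 345 = 1*345, so 1/345 is smaller: the intermediate fraction 122/15 is closer to x than 65/8.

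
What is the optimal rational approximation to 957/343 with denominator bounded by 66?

173/62

Expand x = 957/343 as a continued fraction with the Euclidean algorithm:
  957 = 2*343 + 271, so a_0 = 2.
  343 = 1*271 + 72, so a_1 = 1.
  271 = 3*72 + 55, so a_2 = 3.
  72 = 1*55 + 17, so a_3 = 1.
  55 = 3*17 + 4, so a_4 = 3.
  17 = 4*4 + 1, so a_5 = 4.
  4 = 4*1 + 0, so a_6 = 4.
so x = [2; 1, 3, 1, 3, 4, 4].
Convergents (p_i = a_i*p_{i-1} + p_{i-2}, q_i = a_i*q_{i-1} + q_{i-2} with p_{-2}=0, p_{-1}=1, q_{-2}=1, q_{-1}=0), until the denominator exceeds 66:
  i=0: a_0=2, p_0 = 2*1 + 0 = 2, q_0 = 2*0 + 1 = 1.
  i=1: a_1=1, p_1 = 1*2 + 1 = 3, q_1 = 1*1 + 0 = 1.
  i=2: a_2=3, p_2 = 3*3 + 2 = 11, q_2 = 3*1 + 1 = 4.
  i=3: a_3=1, p_3 = 1*11 + 3 = 14, q_3 = 1*4 + 1 = 5.
  i=4: a_4=3, p_4 = 3*14 + 11 = 53, q_4 = 3*5 + 4 = 19.
  i=5: a_5=4, p_5 = 4*53 + 14 = 226, q_5 = 4*19 + 5 = 81.
q_5 = 81 > 66, so the last convergent with denominator <= 66 is p_4/q_4 = 53/19.
The closest fraction with denominator <= 66 is either p_4/q_4 or the intermediate fraction (k*p_4 + p_3)/(k*q_4 + q_3) with the largest k >= 1 whose denominator stays <= 66; these approach x as k grows, and every other convergent or intermediate fraction in range is farther away.
Largest k: floor((66 - q_3)/q_4) = floor((66 - 5)/19) = 3.
That gives (3*53 + 14)/(3*19 + 5) = 173/62.
Compare the errors: |x - 53/19| = |957*19 - 53*343|/(343*19) = 4/6517, and |x - 173/62| = |957*62 - 173*343|/(343*62) = 5/21266.
Cross-multiplying, 5*6517 = 32585 < 85064 = 4*21266, so 5/21266 is smaller: the intermediate fraction 173/62 is closer to x than 53/19.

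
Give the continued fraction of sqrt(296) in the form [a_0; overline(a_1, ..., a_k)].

Write x_i = (sqrt(296) + m_i)/d_i with (m_0, d_0) = (0, 1). a_0 = floor(sqrt(296)) = 17, since 17^2 = 289 <= 296 < 324 = 18^2.
Iterate m_{i+1} = d_i*a_i - m_i, d_{i+1} = (296 - m_{i+1}^2)/d_i, a_{i+1} = floor((a_0 + m_{i+1})/d_{i+1}):
  m_1 = 1*17 - 0 = 17, d_1 = (296 - 17^2)/1 = 7/1 = 7, a_1 = floor((17 + 17)/7) = 4.
  m_2 = 7*4 - 17 = 11, d_2 = (296 - 11^2)/7 = 175/7 = 25, a_2 = floor((17 + 11)/25) = 1.
  m_3 = 25*1 - 11 = 14, d_3 = (296 - 14^2)/25 = 100/25 = 4, a_3 = floor((17 + 14)/4) = 7.
  m_4 = 4*7 - 14 = 14, d_4 = (296 - 14^2)/4 = 100/4 = 25, a_4 = floor((17 + 14)/25) = 1.
  m_5 = 25*1 - 14 = 11, d_5 = (296 - 11^2)/25 = 175/25 = 7, a_5 = floor((17 + 11)/7) = 4.
  m_6 = 7*4 - 11 = 17, d_6 = (296 - 17^2)/7 = 7/7 = 1, a_6 = floor((17 + 17)/1) = 34.
  m_7 = 1*34 - 17 = 17, d_7 = (296 - 17^2)/1 = 7/1 = 7: (m_7, d_7) = (m_1, d_1) = (17, 7), so from here the quotients repeat a_1, ..., a_6; the period length is 6.
Hence the expansion of sqrt(296) is a_0 = 17 followed by the repeating block 4, 1, 7, 1, 4, 34 (period 6).

[17; overline(4, 1, 7, 1, 4, 34)]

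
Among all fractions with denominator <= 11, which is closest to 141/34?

29/7

Expand x = 141/34 as a continued fraction with the Euclidean algorithm:
  141 = 4*34 + 5, so a_0 = 4.
  34 = 6*5 + 4, so a_1 = 6.
  5 = 1*4 + 1, so a_2 = 1.
  4 = 4*1 + 0, so a_3 = 4.
so x = [4; 6, 1, 4].
Convergents (p_i = a_i*p_{i-1} + p_{i-2}, q_i = a_i*q_{i-1} + q_{i-2} with p_{-2}=0, p_{-1}=1, q_{-2}=1, q_{-1}=0), until the denominator exceeds 11:
  i=0: a_0=4, p_0 = 4*1 + 0 = 4, q_0 = 4*0 + 1 = 1.
  i=1: a_1=6, p_1 = 6*4 + 1 = 25, q_1 = 6*1 + 0 = 6.
  i=2: a_2=1, p_2 = 1*25 + 4 = 29, q_2 = 1*6 + 1 = 7.
  i=3: a_3=4, p_3 = 4*29 + 25 = 141, q_3 = 4*7 + 6 = 34.
q_3 = 34 > 11, so the last convergent with denominator <= 11 is p_2/q_2 = 29/7.
The closest fraction with denominator <= 11 is either p_2/q_2 or the intermediate fraction (k*p_2 + p_1)/(k*q_2 + q_1) with the largest k >= 1 whose denominator stays <= 11; these approach x as k grows, and every other convergent or intermediate fraction in range is farther away.
Largest k: floor((11 - q_1)/q_2) = floor((11 - 6)/7) = 0.
Since k = 0, no intermediate fraction beyond p_2/q_2 has denominator <= 11, so the convergent 29/7 is the closest (its error is |141*7 - 29*34|/(34*7) = 1/238).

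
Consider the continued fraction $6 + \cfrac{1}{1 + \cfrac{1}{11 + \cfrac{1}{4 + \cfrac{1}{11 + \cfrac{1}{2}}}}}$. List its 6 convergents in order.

Using the convergent recurrence p_i = a_i*p_{i-1} + p_{i-2}, q_i = a_i*q_{i-1} + q_{i-2} with p_{-2}=0, p_{-1}=1, q_{-2}=1, q_{-1}=0:
  i=0: a_0=6, p_0 = 6*1 + 0 = 6, q_0 = 6*0 + 1 = 1.
  i=1: a_1=1, p_1 = 1*6 + 1 = 7, q_1 = 1*1 + 0 = 1.
  i=2: a_2=11, p_2 = 11*7 + 6 = 83, q_2 = 11*1 + 1 = 12.
  i=3: a_3=4, p_3 = 4*83 + 7 = 339, q_3 = 4*12 + 1 = 49.
  i=4: a_4=11, p_4 = 11*339 + 83 = 3812, q_4 = 11*49 + 12 = 551.
  i=5: a_5=2, p_5 = 2*3812 + 339 = 7963, q_5 = 2*551 + 49 = 1151.

6/1, 7/1, 83/12, 339/49, 3812/551, 7963/1151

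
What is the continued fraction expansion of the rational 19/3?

Run the Euclidean algorithm on 19 and 3; the successive quotients are the partial quotients a_0, a_1, ... (each step inverts the fractional part left over by the previous one):
  19 = 6*3 + 1, so a_0 = 6.
  3 = 3*1 + 0, so a_1 = 3.
The remainder reaches 0 after 2 divisions, so the expansion has 2 partial quotients, read off in order.

[6; 3]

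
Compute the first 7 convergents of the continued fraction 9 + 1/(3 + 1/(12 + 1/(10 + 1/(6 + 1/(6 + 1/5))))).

Using the convergent recurrence p_i = a_i*p_{i-1} + p_{i-2}, q_i = a_i*q_{i-1} + q_{i-2} with p_{-2}=0, p_{-1}=1, q_{-2}=1, q_{-1}=0:
  i=0: a_0=9, p_0 = 9*1 + 0 = 9, q_0 = 9*0 + 1 = 1.
  i=1: a_1=3, p_1 = 3*9 + 1 = 28, q_1 = 3*1 + 0 = 3.
  i=2: a_2=12, p_2 = 12*28 + 9 = 345, q_2 = 12*3 + 1 = 37.
  i=3: a_3=10, p_3 = 10*345 + 28 = 3478, q_3 = 10*37 + 3 = 373.
  i=4: a_4=6, p_4 = 6*3478 + 345 = 21213, q_4 = 6*373 + 37 = 2275.
  i=5: a_5=6, p_5 = 6*21213 + 3478 = 130756, q_5 = 6*2275 + 373 = 14023.
  i=6: a_6=5, p_6 = 5*130756 + 21213 = 674993, q_6 = 5*14023 + 2275 = 72390.

9/1, 28/3, 345/37, 3478/373, 21213/2275, 130756/14023, 674993/72390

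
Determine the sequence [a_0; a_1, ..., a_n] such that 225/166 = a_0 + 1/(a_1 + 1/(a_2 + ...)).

Run the Euclidean algorithm on 225 and 166; the successive quotients are the partial quotients a_0, a_1, ... (each step inverts the fractional part left over by the previous one):
  225 = 1*166 + 59, so a_0 = 1.
  166 = 2*59 + 48, so a_1 = 2.
  59 = 1*48 + 11, so a_2 = 1.
  48 = 4*11 + 4, so a_3 = 4.
  11 = 2*4 + 3, so a_4 = 2.
  4 = 1*3 + 1, so a_5 = 1.
  3 = 3*1 + 0, so a_6 = 3.
The remainder reaches 0 after 7 divisions, so the expansion has 7 partial quotients, read off in order.

[1; 2, 1, 4, 2, 1, 3]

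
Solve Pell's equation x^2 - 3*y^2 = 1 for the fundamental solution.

First expand sqrt(3) as a continued fraction. With x_i = (sqrt(3) + m_i)/d_i and (m_0, d_0) = (0, 1): a_0 = floor(sqrt(3)) = 1, since 1^2 = 1 <= 3 < 4 = 2^2.
Iterate m_{i+1} = d_i*a_i - m_i, d_{i+1} = (3 - m_{i+1}^2)/d_i, a_{i+1} = floor((a_0 + m_{i+1})/d_{i+1}):
  m_1 = 1*1 - 0 = 1, d_1 = (3 - 1^2)/1 = 2/1 = 2, a_1 = floor((1 + 1)/2) = 1.
  m_2 = 2*1 - 1 = 1, d_2 = (3 - 1^2)/2 = 2/2 = 1, a_2 = floor((1 + 1)/1) = 2.
  m_3 = 1*2 - 1 = 1, d_3 = (3 - 1^2)/1 = 2/1 = 2: (m_3, d_3) = (m_1, d_1) = (1, 2), so from here the quotients repeat a_1, a_2; the period length is 2.
So sqrt(3) = [1; (1, 2)] with period length k = 2.
k is even, so the fundamental solution of x^2 - 3y^2 = 1 is (p_{k-1}, q_{k-1}) = (p_1, q_1); compute convergents through index 1.
Convergents (p_i = a_i*p_{i-1} + p_{i-2}, q_i = a_i*q_{i-1} + q_{i-2} with p_{-2}=0, p_{-1}=1, q_{-2}=1, q_{-1}=0):
  i=0: a_0=1, p_0 = 1*1 + 0 = 1, q_0 = 1*0 + 1 = 1.
  i=1: a_1=1, p_1 = 1*1 + 1 = 2, q_1 = 1*1 + 0 = 1.
Check: 2^2 - 3*1^2 = 4 - 3 = 1, so (x, y) = (2, 1) solves the equation, and by the theorem it is the least positive solution.

(x, y) = (2, 1)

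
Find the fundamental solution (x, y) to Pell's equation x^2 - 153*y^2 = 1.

First expand sqrt(153) as a continued fraction. With x_i = (sqrt(153) + m_i)/d_i and (m_0, d_0) = (0, 1): a_0 = floor(sqrt(153)) = 12, since 12^2 = 144 <= 153 < 169 = 13^2.
Iterate m_{i+1} = d_i*a_i - m_i, d_{i+1} = (153 - m_{i+1}^2)/d_i, a_{i+1} = floor((a_0 + m_{i+1})/d_{i+1}):
  m_1 = 1*12 - 0 = 12, d_1 = (153 - 12^2)/1 = 9/1 = 9, a_1 = floor((12 + 12)/9) = 2.
  m_2 = 9*2 - 12 = 6, d_2 = (153 - 6^2)/9 = 117/9 = 13, a_2 = floor((12 + 6)/13) = 1.
  m_3 = 13*1 - 6 = 7, d_3 = (153 - 7^2)/13 = 104/13 = 8, a_3 = floor((12 + 7)/8) = 2.
  m_4 = 8*2 - 7 = 9, d_4 = (153 - 9^2)/8 = 72/8 = 9, a_4 = floor((12 + 9)/9) = 2.
  m_5 = 9*2 - 9 = 9, d_5 = (153 - 9^2)/9 = 72/9 = 8, a_5 = floor((12 + 9)/8) = 2.
  m_6 = 8*2 - 9 = 7, d_6 = (153 - 7^2)/8 = 104/8 = 13, a_6 = floor((12 + 7)/13) = 1.
  m_7 = 13*1 - 7 = 6, d_7 = (153 - 6^2)/13 = 117/13 = 9, a_7 = floor((12 + 6)/9) = 2.
  m_8 = 9*2 - 6 = 12, d_8 = (153 - 12^2)/9 = 9/9 = 1, a_8 = floor((12 + 12)/1) = 24.
  m_9 = 1*24 - 12 = 12, d_9 = (153 - 12^2)/1 = 9/1 = 9: (m_9, d_9) = (m_1, d_1) = (12, 9), so from here the quotients repeat a_1, ..., a_8; the period length is 8.
So sqrt(153) = [12; (2, 1, 2, 2, 2, 1, 2, 24)] with period length k = 8.
k is even, so the fundamental solution of x^2 - 153y^2 = 1 is (p_{k-1}, q_{k-1}) = (p_7, q_7); compute convergents through index 7.
Convergents (p_i = a_i*p_{i-1} + p_{i-2}, q_i = a_i*q_{i-1} + q_{i-2} with p_{-2}=0, p_{-1}=1, q_{-2}=1, q_{-1}=0):
  i=0: a_0=12, p_0 = 12*1 + 0 = 12, q_0 = 12*0 + 1 = 1.
  i=1: a_1=2, p_1 = 2*12 + 1 = 25, q_1 = 2*1 + 0 = 2.
  i=2: a_2=1, p_2 = 1*25 + 12 = 37, q_2 = 1*2 + 1 = 3.
  i=3: a_3=2, p_3 = 2*37 + 25 = 99, q_3 = 2*3 + 2 = 8.
  i=4: a_4=2, p_4 = 2*99 + 37 = 235, q_4 = 2*8 + 3 = 19.
  i=5: a_5=2, p_5 = 2*235 + 99 = 569, q_5 = 2*19 + 8 = 46.
  i=6: a_6=1, p_6 = 1*569 + 235 = 804, q_6 = 1*46 + 19 = 65.
  i=7: a_7=2, p_7 = 2*804 + 569 = 2177, q_7 = 2*65 + 46 = 176.
Check: 2177^2 - 153*176^2 = 4739329 - 4739328 = 1, so (x, y) = (2177, 176) solves the equation, and by the theorem it is the least positive solution.

(x, y) = (2177, 176)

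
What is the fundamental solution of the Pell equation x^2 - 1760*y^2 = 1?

First expand sqrt(1760) as a continued fraction. With x_i = (sqrt(1760) + m_i)/d_i and (m_0, d_0) = (0, 1): a_0 = floor(sqrt(1760)) = 41, since 41^2 = 1681 <= 1760 < 1764 = 42^2.
Iterate m_{i+1} = d_i*a_i - m_i, d_{i+1} = (1760 - m_{i+1}^2)/d_i, a_{i+1} = floor((a_0 + m_{i+1})/d_{i+1}):
  m_1 = 1*41 - 0 = 41, d_1 = (1760 - 41^2)/1 = 79/1 = 79, a_1 = floor((41 + 41)/79) = 1.
  m_2 = 79*1 - 41 = 38, d_2 = (1760 - 38^2)/79 = 316/79 = 4, a_2 = floor((41 + 38)/4) = 19.
  m_3 = 4*19 - 38 = 38, d_3 = (1760 - 38^2)/4 = 316/4 = 79, a_3 = floor((41 + 38)/79) = 1.
  m_4 = 79*1 - 38 = 41, d_4 = (1760 - 41^2)/79 = 79/79 = 1, a_4 = floor((41 + 41)/1) = 82.
  m_5 = 1*82 - 41 = 41, d_5 = (1760 - 41^2)/1 = 79/1 = 79: (m_5, d_5) = (m_1, d_1) = (41, 79), so from here the quotients repeat a_1, ..., a_4; the period length is 4.
So sqrt(1760) = [41; (1, 19, 1, 82)] with period length k = 4.
k is even, so the fundamental solution of x^2 - 1760y^2 = 1 is (p_{k-1}, q_{k-1}) = (p_3, q_3); compute convergents through index 3.
Convergents (p_i = a_i*p_{i-1} + p_{i-2}, q_i = a_i*q_{i-1} + q_{i-2} with p_{-2}=0, p_{-1}=1, q_{-2}=1, q_{-1}=0):
  i=0: a_0=41, p_0 = 41*1 + 0 = 41, q_0 = 41*0 + 1 = 1.
  i=1: a_1=1, p_1 = 1*41 + 1 = 42, q_1 = 1*1 + 0 = 1.
  i=2: a_2=19, p_2 = 19*42 + 41 = 839, q_2 = 19*1 + 1 = 20.
  i=3: a_3=1, p_3 = 1*839 + 42 = 881, q_3 = 1*20 + 1 = 21.
Check: 881^2 - 1760*21^2 = 776161 - 776160 = 1, so (x, y) = (881, 21) solves the equation, and by the theorem it is the least positive solution.

(x, y) = (881, 21)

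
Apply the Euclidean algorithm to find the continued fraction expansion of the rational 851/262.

Run the Euclidean algorithm on 851 and 262; the successive quotients are the partial quotients a_0, a_1, ... (each step inverts the fractional part left over by the previous one):
  851 = 3*262 + 65, so a_0 = 3.
  262 = 4*65 + 2, so a_1 = 4.
  65 = 32*2 + 1, so a_2 = 32.
  2 = 2*1 + 0, so a_3 = 2.
The remainder reaches 0 after 4 divisions, so the expansion has 4 partial quotients, read off in order.

[3; 4, 32, 2]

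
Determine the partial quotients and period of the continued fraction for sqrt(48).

[6; (1, 12)]

Write x_i = (sqrt(48) + m_i)/d_i with (m_0, d_0) = (0, 1). a_0 = floor(sqrt(48)) = 6, since 6^2 = 36 <= 48 < 49 = 7^2.
Iterate m_{i+1} = d_i*a_i - m_i, d_{i+1} = (48 - m_{i+1}^2)/d_i, a_{i+1} = floor((a_0 + m_{i+1})/d_{i+1}):
  m_1 = 1*6 - 0 = 6, d_1 = (48 - 6^2)/1 = 12/1 = 12, a_1 = floor((6 + 6)/12) = 1.
  m_2 = 12*1 - 6 = 6, d_2 = (48 - 6^2)/12 = 12/12 = 1, a_2 = floor((6 + 6)/1) = 12.
  m_3 = 1*12 - 6 = 6, d_3 = (48 - 6^2)/1 = 12/1 = 12: (m_3, d_3) = (m_1, d_1) = (6, 12), so from here the quotients repeat a_1, a_2; the period length is 2.
Hence the expansion of sqrt(48) is a_0 = 6 followed by the repeating block 1, 12 (period 2).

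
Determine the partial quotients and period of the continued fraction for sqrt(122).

Write x_i = (sqrt(122) + m_i)/d_i with (m_0, d_0) = (0, 1). a_0 = floor(sqrt(122)) = 11, since 11^2 = 121 <= 122 < 144 = 12^2.
Iterate m_{i+1} = d_i*a_i - m_i, d_{i+1} = (122 - m_{i+1}^2)/d_i, a_{i+1} = floor((a_0 + m_{i+1})/d_{i+1}):
  m_1 = 1*11 - 0 = 11, d_1 = (122 - 11^2)/1 = 1/1 = 1, a_1 = floor((11 + 11)/1) = 22.
  m_2 = 1*22 - 11 = 11, d_2 = (122 - 11^2)/1 = 1/1 = 1: (m_2, d_2) = (m_1, d_1) = (11, 1), so from here the quotient a_1 repeats; the period length is 1.
Hence the expansion of sqrt(122) is a_0 = 11 followed by the repeating block 22 (period 1).

[11; (22)]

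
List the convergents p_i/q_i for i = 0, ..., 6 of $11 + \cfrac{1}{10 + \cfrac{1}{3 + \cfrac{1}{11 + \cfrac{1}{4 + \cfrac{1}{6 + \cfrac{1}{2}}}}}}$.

11/1, 111/10, 344/31, 3895/351, 15924/1435, 99439/8961, 214802/19357

Using the convergent recurrence p_i = a_i*p_{i-1} + p_{i-2}, q_i = a_i*q_{i-1} + q_{i-2} with p_{-2}=0, p_{-1}=1, q_{-2}=1, q_{-1}=0:
  i=0: a_0=11, p_0 = 11*1 + 0 = 11, q_0 = 11*0 + 1 = 1.
  i=1: a_1=10, p_1 = 10*11 + 1 = 111, q_1 = 10*1 + 0 = 10.
  i=2: a_2=3, p_2 = 3*111 + 11 = 344, q_2 = 3*10 + 1 = 31.
  i=3: a_3=11, p_3 = 11*344 + 111 = 3895, q_3 = 11*31 + 10 = 351.
  i=4: a_4=4, p_4 = 4*3895 + 344 = 15924, q_4 = 4*351 + 31 = 1435.
  i=5: a_5=6, p_5 = 6*15924 + 3895 = 99439, q_5 = 6*1435 + 351 = 8961.
  i=6: a_6=2, p_6 = 2*99439 + 15924 = 214802, q_6 = 2*8961 + 1435 = 19357.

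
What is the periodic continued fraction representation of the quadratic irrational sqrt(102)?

Write x_i = (sqrt(102) + m_i)/d_i with (m_0, d_0) = (0, 1). a_0 = floor(sqrt(102)) = 10, since 10^2 = 100 <= 102 < 121 = 11^2.
Iterate m_{i+1} = d_i*a_i - m_i, d_{i+1} = (102 - m_{i+1}^2)/d_i, a_{i+1} = floor((a_0 + m_{i+1})/d_{i+1}):
  m_1 = 1*10 - 0 = 10, d_1 = (102 - 10^2)/1 = 2/1 = 2, a_1 = floor((10 + 10)/2) = 10.
  m_2 = 2*10 - 10 = 10, d_2 = (102 - 10^2)/2 = 2/2 = 1, a_2 = floor((10 + 10)/1) = 20.
  m_3 = 1*20 - 10 = 10, d_3 = (102 - 10^2)/1 = 2/1 = 2: (m_3, d_3) = (m_1, d_1) = (10, 2), so from here the quotients repeat a_1, a_2; the period length is 2.
Hence the expansion of sqrt(102) is a_0 = 10 followed by the repeating block 10, 20 (period 2).

[10; (10, 20)]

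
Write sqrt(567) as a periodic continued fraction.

[23; (1, 4, 3, 4, 1, 46)]

Write x_i = (sqrt(567) + m_i)/d_i with (m_0, d_0) = (0, 1). a_0 = floor(sqrt(567)) = 23, since 23^2 = 529 <= 567 < 576 = 24^2.
Iterate m_{i+1} = d_i*a_i - m_i, d_{i+1} = (567 - m_{i+1}^2)/d_i, a_{i+1} = floor((a_0 + m_{i+1})/d_{i+1}):
  m_1 = 1*23 - 0 = 23, d_1 = (567 - 23^2)/1 = 38/1 = 38, a_1 = floor((23 + 23)/38) = 1.
  m_2 = 38*1 - 23 = 15, d_2 = (567 - 15^2)/38 = 342/38 = 9, a_2 = floor((23 + 15)/9) = 4.
  m_3 = 9*4 - 15 = 21, d_3 = (567 - 21^2)/9 = 126/9 = 14, a_3 = floor((23 + 21)/14) = 3.
  m_4 = 14*3 - 21 = 21, d_4 = (567 - 21^2)/14 = 126/14 = 9, a_4 = floor((23 + 21)/9) = 4.
  m_5 = 9*4 - 21 = 15, d_5 = (567 - 15^2)/9 = 342/9 = 38, a_5 = floor((23 + 15)/38) = 1.
  m_6 = 38*1 - 15 = 23, d_6 = (567 - 23^2)/38 = 38/38 = 1, a_6 = floor((23 + 23)/1) = 46.
  m_7 = 1*46 - 23 = 23, d_7 = (567 - 23^2)/1 = 38/1 = 38: (m_7, d_7) = (m_1, d_1) = (23, 38), so from here the quotients repeat a_1, ..., a_6; the period length is 6.
Hence the expansion of sqrt(567) is a_0 = 23 followed by the repeating block 1, 4, 3, 4, 1, 46 (period 6).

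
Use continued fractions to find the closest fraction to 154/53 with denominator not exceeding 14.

Expand x = 154/53 as a continued fraction with the Euclidean algorithm:
  154 = 2*53 + 48, so a_0 = 2.
  53 = 1*48 + 5, so a_1 = 1.
  48 = 9*5 + 3, so a_2 = 9.
  5 = 1*3 + 2, so a_3 = 1.
  3 = 1*2 + 1, so a_4 = 1.
  2 = 2*1 + 0, so a_5 = 2.
so x = [2; 1, 9, 1, 1, 2].
Convergents (p_i = a_i*p_{i-1} + p_{i-2}, q_i = a_i*q_{i-1} + q_{i-2} with p_{-2}=0, p_{-1}=1, q_{-2}=1, q_{-1}=0), until the denominator exceeds 14:
  i=0: a_0=2, p_0 = 2*1 + 0 = 2, q_0 = 2*0 + 1 = 1.
  i=1: a_1=1, p_1 = 1*2 + 1 = 3, q_1 = 1*1 + 0 = 1.
  i=2: a_2=9, p_2 = 9*3 + 2 = 29, q_2 = 9*1 + 1 = 10.
  i=3: a_3=1, p_3 = 1*29 + 3 = 32, q_3 = 1*10 + 1 = 11.
  i=4: a_4=1, p_4 = 1*32 + 29 = 61, q_4 = 1*11 + 10 = 21.
q_4 = 21 > 14, so the last convergent with denominator <= 14 is p_3/q_3 = 32/11.
The closest fraction with denominator <= 14 is either p_3/q_3 or the intermediate fraction (k*p_3 + p_2)/(k*q_3 + q_2) with the largest k >= 1 whose denominator stays <= 14; these approach x as k grows, and every other convergent or intermediate fraction in range is farther away.
Largest k: floor((14 - q_2)/q_3) = floor((14 - 10)/11) = 0.
Since k = 0, no intermediate fraction beyond p_3/q_3 has denominator <= 14, so the convergent 32/11 is the closest (its error is |154*11 - 32*53|/(53*11) = 2/583).

32/11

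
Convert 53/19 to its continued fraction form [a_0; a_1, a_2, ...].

Run the Euclidean algorithm on 53 and 19; the successive quotients are the partial quotients a_0, a_1, ... (each step inverts the fractional part left over by the previous one):
  53 = 2*19 + 15, so a_0 = 2.
  19 = 1*15 + 4, so a_1 = 1.
  15 = 3*4 + 3, so a_2 = 3.
  4 = 1*3 + 1, so a_3 = 1.
  3 = 3*1 + 0, so a_4 = 3.
The remainder reaches 0 after 5 divisions, so the expansion has 5 partial quotients, read off in order.

[2; 1, 3, 1, 3]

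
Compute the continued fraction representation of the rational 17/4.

[4; 4]

Run the Euclidean algorithm on 17 and 4; the successive quotients are the partial quotients a_0, a_1, ... (each step inverts the fractional part left over by the previous one):
  17 = 4*4 + 1, so a_0 = 4.
  4 = 4*1 + 0, so a_1 = 4.
The remainder reaches 0 after 2 divisions, so the expansion has 2 partial quotients, read off in order.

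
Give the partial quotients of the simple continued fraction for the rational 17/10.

Run the Euclidean algorithm on 17 and 10; the successive quotients are the partial quotients a_0, a_1, ... (each step inverts the fractional part left over by the previous one):
  17 = 1*10 + 7, so a_0 = 1.
  10 = 1*7 + 3, so a_1 = 1.
  7 = 2*3 + 1, so a_2 = 2.
  3 = 3*1 + 0, so a_3 = 3.
The remainder reaches 0 after 4 divisions, so the expansion has 4 partial quotients, read off in order.

[1; 1, 2, 3]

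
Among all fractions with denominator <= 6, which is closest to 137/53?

Expand x = 137/53 as a continued fraction with the Euclidean algorithm:
  137 = 2*53 + 31, so a_0 = 2.
  53 = 1*31 + 22, so a_1 = 1.
  31 = 1*22 + 9, so a_2 = 1.
  22 = 2*9 + 4, so a_3 = 2.
  9 = 2*4 + 1, so a_4 = 2.
  4 = 4*1 + 0, so a_5 = 4.
so x = [2; 1, 1, 2, 2, 4].
Convergents (p_i = a_i*p_{i-1} + p_{i-2}, q_i = a_i*q_{i-1} + q_{i-2} with p_{-2}=0, p_{-1}=1, q_{-2}=1, q_{-1}=0), until the denominator exceeds 6:
  i=0: a_0=2, p_0 = 2*1 + 0 = 2, q_0 = 2*0 + 1 = 1.
  i=1: a_1=1, p_1 = 1*2 + 1 = 3, q_1 = 1*1 + 0 = 1.
  i=2: a_2=1, p_2 = 1*3 + 2 = 5, q_2 = 1*1 + 1 = 2.
  i=3: a_3=2, p_3 = 2*5 + 3 = 13, q_3 = 2*2 + 1 = 5.
  i=4: a_4=2, p_4 = 2*13 + 5 = 31, q_4 = 2*5 + 2 = 12.
q_4 = 12 > 6, so the last convergent with denominator <= 6 is p_3/q_3 = 13/5.
The closest fraction with denominator <= 6 is either p_3/q_3 or the intermediate fraction (k*p_3 + p_2)/(k*q_3 + q_2) with the largest k >= 1 whose denominator stays <= 6; these approach x as k grows, and every other convergent or intermediate fraction in range is farther away.
Largest k: floor((6 - q_2)/q_3) = floor((6 - 2)/5) = 0.
Since k = 0, no intermediate fraction beyond p_3/q_3 has denominator <= 6, so the convergent 13/5 is the closest (its error is |137*5 - 13*53|/(53*5) = 4/265).

13/5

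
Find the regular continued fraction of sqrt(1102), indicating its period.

[33; (5, 10, 1, 6, 2, 6, 1, 10, 5, 66)]

Write x_i = (sqrt(1102) + m_i)/d_i with (m_0, d_0) = (0, 1). a_0 = floor(sqrt(1102)) = 33, since 33^2 = 1089 <= 1102 < 1156 = 34^2.
Iterate m_{i+1} = d_i*a_i - m_i, d_{i+1} = (1102 - m_{i+1}^2)/d_i, a_{i+1} = floor((a_0 + m_{i+1})/d_{i+1}):
  m_1 = 1*33 - 0 = 33, d_1 = (1102 - 33^2)/1 = 13/1 = 13, a_1 = floor((33 + 33)/13) = 5.
  m_2 = 13*5 - 33 = 32, d_2 = (1102 - 32^2)/13 = 78/13 = 6, a_2 = floor((33 + 32)/6) = 10.
  m_3 = 6*10 - 32 = 28, d_3 = (1102 - 28^2)/6 = 318/6 = 53, a_3 = floor((33 + 28)/53) = 1.
  m_4 = 53*1 - 28 = 25, d_4 = (1102 - 25^2)/53 = 477/53 = 9, a_4 = floor((33 + 25)/9) = 6.
  m_5 = 9*6 - 25 = 29, d_5 = (1102 - 29^2)/9 = 261/9 = 29, a_5 = floor((33 + 29)/29) = 2.
  m_6 = 29*2 - 29 = 29, d_6 = (1102 - 29^2)/29 = 261/29 = 9, a_6 = floor((33 + 29)/9) = 6.
  m_7 = 9*6 - 29 = 25, d_7 = (1102 - 25^2)/9 = 477/9 = 53, a_7 = floor((33 + 25)/53) = 1.
  m_8 = 53*1 - 25 = 28, d_8 = (1102 - 28^2)/53 = 318/53 = 6, a_8 = floor((33 + 28)/6) = 10.
  m_9 = 6*10 - 28 = 32, d_9 = (1102 - 32^2)/6 = 78/6 = 13, a_9 = floor((33 + 32)/13) = 5.
  m_10 = 13*5 - 32 = 33, d_10 = (1102 - 33^2)/13 = 13/13 = 1, a_10 = floor((33 + 33)/1) = 66.
  m_11 = 1*66 - 33 = 33, d_11 = (1102 - 33^2)/1 = 13/1 = 13: (m_11, d_11) = (m_1, d_1) = (33, 13), so from here the quotients repeat a_1, ..., a_10; the period length is 10.
Hence the expansion of sqrt(1102) is a_0 = 33 followed by the repeating block 5, 10, 1, 6, 2, 6, 1, 10, 5, 66 (period 10).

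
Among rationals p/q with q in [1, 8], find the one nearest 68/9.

Expand x = 68/9 as a continued fraction with the Euclidean algorithm:
  68 = 7*9 + 5, so a_0 = 7.
  9 = 1*5 + 4, so a_1 = 1.
  5 = 1*4 + 1, so a_2 = 1.
  4 = 4*1 + 0, so a_3 = 4.
so x = [7; 1, 1, 4].
Convergents (p_i = a_i*p_{i-1} + p_{i-2}, q_i = a_i*q_{i-1} + q_{i-2} with p_{-2}=0, p_{-1}=1, q_{-2}=1, q_{-1}=0), until the denominator exceeds 8:
  i=0: a_0=7, p_0 = 7*1 + 0 = 7, q_0 = 7*0 + 1 = 1.
  i=1: a_1=1, p_1 = 1*7 + 1 = 8, q_1 = 1*1 + 0 = 1.
  i=2: a_2=1, p_2 = 1*8 + 7 = 15, q_2 = 1*1 + 1 = 2.
  i=3: a_3=4, p_3 = 4*15 + 8 = 68, q_3 = 4*2 + 1 = 9.
q_3 = 9 > 8, so the last convergent with denominator <= 8 is p_2/q_2 = 15/2.
The closest fraction with denominator <= 8 is either p_2/q_2 or the intermediate fraction (k*p_2 + p_1)/(k*q_2 + q_1) with the largest k >= 1 whose denominator stays <= 8; these approach x as k grows, and every other convergent or intermediate fraction in range is farther away.
Largest k: floor((8 - q_1)/q_2) = floor((8 - 1)/2) = 3.
That gives (3*15 + 8)/(3*2 + 1) = 53/7.
Compare the errors: |x - 15/2| = |68*2 - 15*9|/(9*2) = 1/18, and |x - 53/7| = |68*7 - 53*9|/(9*7) = 1/63.
Cross-multiplying, 1*18 = 18 < 63 = 1*63, so 1/63 is smaller: the intermediate fraction 53/7 is closer to x than 15/2.

53/7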